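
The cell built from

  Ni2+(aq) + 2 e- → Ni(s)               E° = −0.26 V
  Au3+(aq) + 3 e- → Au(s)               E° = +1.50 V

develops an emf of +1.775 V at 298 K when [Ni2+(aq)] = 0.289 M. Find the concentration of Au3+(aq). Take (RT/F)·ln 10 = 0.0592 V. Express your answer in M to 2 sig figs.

The Au³⁺/Au couple has the larger reduction potential, so it is the cathode: E°cell = +1.50 − (−0.26) = +1.76 V and n = 6.
From the Nernst equation, log Q = n(E° − E)/0.0592 = 6·(+1.76 − (+1.775))/0.0592 = −1.520.
The balanced reaction is 2 Au3+(aq) + 3 Ni(s) → 2 Au(s) + 3 Ni2+(aq), so Q = [Ni2+(aq)]^3 / [Au3+(aq)]^2.
Substituting the known concentrations and solving, log [Au3+(aq)] = −0.049 and [Au3+(aq)] = 0.89 M.

0.89 M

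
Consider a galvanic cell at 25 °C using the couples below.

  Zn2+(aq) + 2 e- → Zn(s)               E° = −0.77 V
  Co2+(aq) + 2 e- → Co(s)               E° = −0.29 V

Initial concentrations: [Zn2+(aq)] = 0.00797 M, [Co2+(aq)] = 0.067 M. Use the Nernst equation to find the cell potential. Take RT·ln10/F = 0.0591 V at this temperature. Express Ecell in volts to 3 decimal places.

Co²⁺/Co is reduced (cathode, E° = −0.29 V) and Zn²⁺/Zn is oxidized (anode).
E°cell = E°cat − E°an = −0.29 − (−0.77) = +0.48 V; n = 2.
For the overall reaction Co2+(aq) + Zn(s) → Co(s) + Zn2+(aq), Q = [Zn2+(aq)] / [Co2+(aq)] = 0.119, giving log Q = −0.925.
By the Nernst equation, E = +0.48 − (0.0591/2)·(−0.925) = +0.507 V.

+0.507 V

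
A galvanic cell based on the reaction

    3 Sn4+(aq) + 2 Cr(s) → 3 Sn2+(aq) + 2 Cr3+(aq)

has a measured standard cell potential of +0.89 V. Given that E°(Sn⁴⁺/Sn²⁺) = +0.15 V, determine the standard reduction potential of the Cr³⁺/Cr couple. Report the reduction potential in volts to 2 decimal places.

In the reaction as written the Sn⁴⁺/Sn²⁺ couple is reduced (cathode) and Cr³⁺/Cr is oxidized (anode), so E°cell = E°(Sn⁴⁺/Sn²⁺) − E°(Cr³⁺/Cr).
E°(Cr³⁺/Cr) = E°(cathode) − E°cell = +0.15 − (+0.89) = −0.74 V.

−0.74 V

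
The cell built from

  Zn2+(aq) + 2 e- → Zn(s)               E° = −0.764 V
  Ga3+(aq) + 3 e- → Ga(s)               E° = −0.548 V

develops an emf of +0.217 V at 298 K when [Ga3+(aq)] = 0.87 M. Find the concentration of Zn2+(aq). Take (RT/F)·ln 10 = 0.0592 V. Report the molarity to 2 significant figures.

With Ga³⁺/Ga at the cathode and Zn²⁺/Zn at the anode, E°cell = −0.548 − (−0.764) = +0.216 V (n = 6).
From the Nernst equation, log Q = n(E° − E)/0.0592 = 6·(+0.216 − (+0.217))/0.0592 = −0.101.
The balanced reaction is 2 Ga3+(aq) + 3 Zn(s) → 2 Ga(s) + 3 Zn2+(aq), so Q = [Zn2+(aq)]^3 / [Ga3+(aq)]^2.
Substituting the known concentrations and solving, log [Zn2+(aq)] = −0.074 and [Zn2+(aq)] = 0.84 M.

0.84 M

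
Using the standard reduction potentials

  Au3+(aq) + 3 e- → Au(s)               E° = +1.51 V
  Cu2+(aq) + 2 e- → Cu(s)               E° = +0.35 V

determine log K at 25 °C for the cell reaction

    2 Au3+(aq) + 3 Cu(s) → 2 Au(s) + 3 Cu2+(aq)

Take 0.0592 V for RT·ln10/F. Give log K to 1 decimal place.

log K = 117.6

The Au³⁺/Au couple is reduced (cathode); E°cell = +1.51 − (+0.35) = +1.16 V with n = 6.
At equilibrium E = 0, so log K = nE°cell / 0.0592 = (6)(+1.16) / 0.0592 = 117.6.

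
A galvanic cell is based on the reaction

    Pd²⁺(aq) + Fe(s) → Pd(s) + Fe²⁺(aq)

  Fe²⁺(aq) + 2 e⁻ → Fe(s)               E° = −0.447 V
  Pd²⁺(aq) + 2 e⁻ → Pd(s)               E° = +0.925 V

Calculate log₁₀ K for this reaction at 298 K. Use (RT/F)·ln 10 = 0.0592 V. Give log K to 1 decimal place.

The Pd²⁺/Pd couple is reduced (cathode); E°cell = +0.925 − (−0.447) = +1.372 V with n = 2.
At equilibrium E = 0, so log K = nE°cell / 0.0592 = (2)(+1.372) / 0.0592 = 46.4.

log K = 46.4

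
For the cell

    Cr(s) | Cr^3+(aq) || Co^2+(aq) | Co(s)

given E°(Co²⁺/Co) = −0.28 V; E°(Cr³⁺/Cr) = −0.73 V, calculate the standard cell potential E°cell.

By convention the left-hand electrode in cell notation is the anode (oxidation) and the right-hand electrode is the cathode (reduction).
E°cell = E°(right) − E°(left) = −0.28 − (−0.73) = +0.45 V.

+0.45 V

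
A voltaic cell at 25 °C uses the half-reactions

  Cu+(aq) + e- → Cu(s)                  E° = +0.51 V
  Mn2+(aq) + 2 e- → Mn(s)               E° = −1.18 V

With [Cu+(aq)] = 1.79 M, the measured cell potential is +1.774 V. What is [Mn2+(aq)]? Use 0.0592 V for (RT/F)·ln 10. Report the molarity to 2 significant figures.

With Cu⁺/Cu at the cathode and Mn²⁺/Mn at the anode, E°cell = +0.51 − (−1.18) = +1.69 V (n = 2).
From the Nernst equation, log Q = n(E° − E)/0.0592 = 2·(+1.69 − (+1.774))/0.0592 = −2.838.
The balanced reaction is 2 Cu+(aq) + Mn(s) → 2 Cu(s) + Mn2+(aq), so Q = [Mn2+(aq)] / [Cu+(aq)]^2.
Solving for the unknown gives log [Mn2+(aq)] = −2.332, so [Mn2+(aq)] ≈ 0.0047 M.

0.0047 M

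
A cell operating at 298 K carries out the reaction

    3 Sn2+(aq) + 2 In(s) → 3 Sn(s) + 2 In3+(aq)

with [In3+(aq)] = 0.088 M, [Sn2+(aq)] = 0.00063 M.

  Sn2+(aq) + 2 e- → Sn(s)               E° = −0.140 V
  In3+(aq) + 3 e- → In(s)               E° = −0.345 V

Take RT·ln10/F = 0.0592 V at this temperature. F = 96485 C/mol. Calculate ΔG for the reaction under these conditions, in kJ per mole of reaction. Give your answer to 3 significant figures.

E°cell = −0.140 − (−0.345) = +0.205 V; the balanced reaction transfers n = 6 electrons.
The reaction quotient is [In3+(aq)]^2 / [Sn2+(aq)]^3 = 3.1×10^7; by Nernst, E = +0.205 − (0.0592/6)(7.491) = +0.1311 V.
ΔG = −nFE = −(6)(96485)(+0.1311) J/mol = −75.9 kJ/mol.

−75.9 kJ/mol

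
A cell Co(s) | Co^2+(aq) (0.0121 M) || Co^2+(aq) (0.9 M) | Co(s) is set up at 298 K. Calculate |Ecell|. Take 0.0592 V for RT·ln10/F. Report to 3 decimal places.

0.055 V

For a concentration cell E°cell = 0, since both electrodes use the same couple.
The compartment with the higher Co^2+(aq) concentration (0.9 M) acts as the cathode; ions are reduced there and produced at the dilute (0.0121 M) anode.
With n = 2, Ecell = −(0.0592/2)·log([dilute]/[conc]) = −(0.0592/2)·log(0.0121/0.9) = +0.055 V.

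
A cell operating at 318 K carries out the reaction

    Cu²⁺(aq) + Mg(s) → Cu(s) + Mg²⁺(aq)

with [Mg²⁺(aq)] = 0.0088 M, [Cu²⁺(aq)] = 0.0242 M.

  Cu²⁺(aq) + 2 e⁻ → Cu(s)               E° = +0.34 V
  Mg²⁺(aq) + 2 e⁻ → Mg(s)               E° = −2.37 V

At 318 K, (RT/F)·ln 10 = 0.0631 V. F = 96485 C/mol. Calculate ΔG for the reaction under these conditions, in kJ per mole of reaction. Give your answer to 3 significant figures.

The standard cell potential is +0.34 − (−2.37) = +2.71 V, with n = 2 electrons in the balanced equation.
Q = [Mg²⁺(aq)] / [Cu²⁺(aq)] = 0.364, so log Q = −0.439 and E = +2.71 − (0.0631/2)(−0.439) = +2.7239 V.
Finally ΔG = −nFE = −(2)(96485 C/mol)(+2.7239 V) = −526 kJ/mol.

−526 kJ/mol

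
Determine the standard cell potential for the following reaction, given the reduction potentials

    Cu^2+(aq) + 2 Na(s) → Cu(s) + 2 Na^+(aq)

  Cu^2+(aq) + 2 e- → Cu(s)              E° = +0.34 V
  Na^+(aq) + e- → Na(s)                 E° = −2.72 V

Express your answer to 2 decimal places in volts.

+3.06 V

Cu^2+(aq) gains electrons, so the Cu²⁺/Cu couple is the cathode; the Na⁺/Na couple is the anode.
E°cell = E°(cathode) − E°(anode) = +0.34 − (−2.72) = +3.06 V.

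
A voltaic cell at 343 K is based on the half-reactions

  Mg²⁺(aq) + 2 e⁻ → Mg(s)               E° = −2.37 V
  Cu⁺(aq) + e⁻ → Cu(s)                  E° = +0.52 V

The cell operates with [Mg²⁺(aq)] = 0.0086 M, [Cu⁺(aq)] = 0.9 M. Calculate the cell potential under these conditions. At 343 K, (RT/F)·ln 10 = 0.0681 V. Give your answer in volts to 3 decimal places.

Cu⁺/Cu is reduced (cathode, E° = +0.52 V) and Mg²⁺/Mg is oxidized (anode).
E°cell = E°cat − E°an = +0.52 − (−2.37) = +2.89 V; n = 2.
For the overall reaction 2 Cu⁺(aq) + Mg(s) → 2 Cu(s) + Mg²⁺(aq), Q = [Mg²⁺(aq)] / [Cu⁺(aq)]^2 = 0.0106, giving log Q = −1.974.
Applying E = E° − (RT ln10/nF)·log Q gives +2.89 − (0.0681/2)(−1.974) = +2.957 V.

+2.957 V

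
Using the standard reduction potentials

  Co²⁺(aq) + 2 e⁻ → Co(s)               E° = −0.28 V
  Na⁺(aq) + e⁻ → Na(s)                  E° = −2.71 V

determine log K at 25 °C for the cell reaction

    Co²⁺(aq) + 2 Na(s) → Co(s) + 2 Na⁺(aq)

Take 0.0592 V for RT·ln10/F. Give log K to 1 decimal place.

log K = 82.1

The Co²⁺/Co couple is reduced (cathode); E°cell = −0.28 − (−2.71) = +2.43 V with n = 2.
At equilibrium E = 0, so log K = nE°cell / 0.0592 = (2)(+2.43) / 0.0592 = 82.1.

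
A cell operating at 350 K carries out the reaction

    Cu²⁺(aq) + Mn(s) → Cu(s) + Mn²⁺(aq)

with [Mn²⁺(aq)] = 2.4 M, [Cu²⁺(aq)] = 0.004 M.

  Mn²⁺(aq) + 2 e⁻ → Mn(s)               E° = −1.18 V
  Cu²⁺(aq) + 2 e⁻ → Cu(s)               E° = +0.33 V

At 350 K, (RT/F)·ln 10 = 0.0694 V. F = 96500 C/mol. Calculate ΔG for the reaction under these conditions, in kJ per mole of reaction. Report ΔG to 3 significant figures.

E°cell = +0.33 − (−1.18) = +1.51 V; the balanced reaction transfers n = 2 electrons.
Here Q = [Mn²⁺(aq)] / [Cu²⁺(aq)] = 600 (log Q = 2.778), giving E = +1.51 − (0.0694/2)·(2.778) = +1.4136 V.
Finally ΔG = −nFE = −(2)(96500 C/mol)(+1.4136 V) = −273 kJ/mol.

−273 kJ/mol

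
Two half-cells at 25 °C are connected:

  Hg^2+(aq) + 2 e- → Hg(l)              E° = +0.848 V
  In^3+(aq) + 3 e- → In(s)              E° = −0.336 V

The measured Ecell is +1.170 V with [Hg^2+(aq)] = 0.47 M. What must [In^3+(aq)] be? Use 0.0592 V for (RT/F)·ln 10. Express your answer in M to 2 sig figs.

Hg²⁺/Hg is the cathode (higher E°); E°cell = +0.848 − (−0.336) = +1.184 V with n = 6.
From the Nernst equation, log Q = n(E° − E)/0.0592 = 6·(+1.184 − (+1.170))/0.0592 = 1.419.
Balancing electrons gives 3 Hg^2+(aq) + 2 In(s) → 3 Hg(l) + 2 In^3+(aq); thus Q = [In^3+(aq)]^2 / [Hg^2+(aq)]^3.
Substituting the known concentrations and solving, log [In^3+(aq)] = 0.218 and [In^3+(aq)] = 1.7 M.

1.7 M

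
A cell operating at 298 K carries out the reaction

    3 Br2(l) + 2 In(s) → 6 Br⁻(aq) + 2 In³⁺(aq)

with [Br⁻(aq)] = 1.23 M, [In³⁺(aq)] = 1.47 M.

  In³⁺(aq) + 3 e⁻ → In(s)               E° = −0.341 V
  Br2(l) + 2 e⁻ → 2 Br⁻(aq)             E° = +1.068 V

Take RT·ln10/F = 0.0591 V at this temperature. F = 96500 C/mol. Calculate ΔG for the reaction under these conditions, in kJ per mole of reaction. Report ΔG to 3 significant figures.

The standard cell potential is +1.068 − (−0.341) = +1.409 V, with n = 6 electrons in the balanced equation.
The reaction quotient is [Br⁻(aq)]^6·[In³⁺(aq)]^2 = 7.48; by Nernst, E = +1.409 − (0.0591/6)(0.874) = +1.4004 V.
Finally ΔG = −nFE = −(6)(96500 C/mol)(+1.4004 V) = −811 kJ/mol.

−811 kJ/mol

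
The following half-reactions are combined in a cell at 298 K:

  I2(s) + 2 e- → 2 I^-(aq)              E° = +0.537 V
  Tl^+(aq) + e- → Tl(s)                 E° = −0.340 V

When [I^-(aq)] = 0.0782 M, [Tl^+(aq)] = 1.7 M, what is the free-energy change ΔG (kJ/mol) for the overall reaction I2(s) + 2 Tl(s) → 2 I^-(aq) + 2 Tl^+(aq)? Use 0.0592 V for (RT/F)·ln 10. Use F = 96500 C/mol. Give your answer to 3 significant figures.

With I₂/I⁻ reduced at the cathode, E°cell = +0.537 − (−0.340) = +0.877 V and n = 2.
The reaction quotient is [I^-(aq)]^2·[Tl^+(aq)]^2 = 0.0177; by Nernst, E = +0.877 − (0.0592/2)(−1.753) = +0.9289 V.
Then ΔG = −nFE = −2 × 96500 × +0.9289 J/mol = −179 kJ/mol.

−179 kJ/mol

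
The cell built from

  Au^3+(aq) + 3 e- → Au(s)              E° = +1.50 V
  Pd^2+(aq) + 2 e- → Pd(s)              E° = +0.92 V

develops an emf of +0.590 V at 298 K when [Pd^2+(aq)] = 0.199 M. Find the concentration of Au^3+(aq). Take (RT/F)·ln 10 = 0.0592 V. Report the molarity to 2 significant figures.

0.29 M

Au³⁺/Au is the cathode (higher E°); E°cell = +1.50 − (+0.92) = +0.58 V with n = 6.
Rearranging E = E° − (0.0592/n)·log Q gives log Q = 6(+0.58 − (+0.590))/0.0592 = −1.014.
Balancing electrons gives 2 Au^3+(aq) + 3 Pd(s) → 2 Au(s) + 3 Pd^2+(aq); thus Q = [Pd^2+(aq)]^3 / [Au^3+(aq)]^2.
Substituting the known concentrations and solving, log [Au^3+(aq)] = −0.545 and [Au^3+(aq)] = 0.29 M.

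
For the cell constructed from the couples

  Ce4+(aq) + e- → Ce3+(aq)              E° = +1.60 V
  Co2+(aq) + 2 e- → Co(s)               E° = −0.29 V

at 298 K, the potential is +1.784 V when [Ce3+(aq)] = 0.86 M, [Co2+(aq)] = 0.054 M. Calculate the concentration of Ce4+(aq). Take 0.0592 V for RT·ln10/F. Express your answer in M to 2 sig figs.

The Ce⁴⁺/Ce³⁺ couple has the larger reduction potential, so it is the cathode: E°cell = +1.60 − (−0.29) = +1.89 V and n = 2.
Rearranging E = E° − (0.0592/n)·log Q gives log Q = 2(+1.89 − (+1.784))/0.0592 = 3.581.
Balancing electrons gives 2 Ce4+(aq) + Co(s) → 2 Ce3+(aq) + Co2+(aq); thus Q = ([Ce3+(aq)]^2·[Co2+(aq)]) / [Ce4+(aq)]^2.
Substituting the known concentrations and solving, log [Ce4+(aq)] = −2.490 and [Ce4+(aq)] = 0.0032 M.

0.0032 M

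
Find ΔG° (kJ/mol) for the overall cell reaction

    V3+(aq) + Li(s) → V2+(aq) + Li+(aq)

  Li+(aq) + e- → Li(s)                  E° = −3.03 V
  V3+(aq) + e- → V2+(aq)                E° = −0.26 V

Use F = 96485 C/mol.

−267 kJ/mol

In the reaction as written V3+(aq) is reduced, so the V³⁺/V²⁺ couple is the cathode and Li⁺/Li is the anode.
E°cell = −0.26 − (−3.03) = +2.77 V; balancing electrons gives n = 1.
ΔG° = −nFE°cell = −(1)(96485)(+2.77) J/mol = −267 kJ/mol.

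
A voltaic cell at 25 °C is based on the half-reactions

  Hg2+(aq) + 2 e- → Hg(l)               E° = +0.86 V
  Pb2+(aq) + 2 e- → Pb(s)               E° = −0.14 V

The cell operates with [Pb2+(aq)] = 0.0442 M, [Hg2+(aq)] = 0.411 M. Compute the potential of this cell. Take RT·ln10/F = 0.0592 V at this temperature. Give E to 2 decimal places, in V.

Hg²⁺/Hg is reduced (cathode, E° = +0.86 V) and Pb²⁺/Pb is oxidized (anode).
E°cell = +0.86 − (−0.14) = +1.00 V, with n = 2 electrons transferred.
Balancing gives Hg2+(aq) + Pb(s) → Hg(l) + Pb2+(aq); hence Q = [Pb2+(aq)] / [Hg2+(aq)] = 0.108 (log Q = −0.968).
By the Nernst equation, E = +1.00 − (0.0592/2)·(−0.968) = +1.03 V.

+1.03 V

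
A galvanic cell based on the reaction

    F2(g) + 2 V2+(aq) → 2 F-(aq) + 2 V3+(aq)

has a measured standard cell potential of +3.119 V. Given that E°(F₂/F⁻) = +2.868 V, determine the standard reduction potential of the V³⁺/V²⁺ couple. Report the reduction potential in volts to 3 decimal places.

In the reaction as written the F₂/F⁻ couple is reduced (cathode) and V³⁺/V²⁺ is oxidized (anode), so E°cell = E°(F₂/F⁻) − E°(V³⁺/V²⁺).
E°(V³⁺/V²⁺) = E°(cathode) − E°cell = +2.868 − (+3.119) = −0.251 V.

−0.251 V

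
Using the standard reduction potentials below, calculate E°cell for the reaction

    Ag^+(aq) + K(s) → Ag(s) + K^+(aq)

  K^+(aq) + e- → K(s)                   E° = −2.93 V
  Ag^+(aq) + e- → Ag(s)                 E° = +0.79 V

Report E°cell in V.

Ag^+(aq) gains electrons, so the Ag⁺/Ag couple is the cathode; the K⁺/K couple is the anode.
E°cell = E°(cathode) − E°(anode) = +0.79 − (−2.93) = +3.72 V.

+3.72 V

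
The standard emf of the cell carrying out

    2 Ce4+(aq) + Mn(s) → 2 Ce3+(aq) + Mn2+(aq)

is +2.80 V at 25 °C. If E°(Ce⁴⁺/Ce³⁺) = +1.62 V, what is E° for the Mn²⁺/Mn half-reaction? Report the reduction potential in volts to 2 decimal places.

−1.18 V

In the reaction as written the Ce⁴⁺/Ce³⁺ couple is reduced (cathode) and Mn²⁺/Mn is oxidized (anode), so E°cell = E°(Ce⁴⁺/Ce³⁺) − E°(Mn²⁺/Mn).
E°(Mn²⁺/Mn) = E°(cathode) − E°cell = +1.62 − (+2.80) = −1.18 V.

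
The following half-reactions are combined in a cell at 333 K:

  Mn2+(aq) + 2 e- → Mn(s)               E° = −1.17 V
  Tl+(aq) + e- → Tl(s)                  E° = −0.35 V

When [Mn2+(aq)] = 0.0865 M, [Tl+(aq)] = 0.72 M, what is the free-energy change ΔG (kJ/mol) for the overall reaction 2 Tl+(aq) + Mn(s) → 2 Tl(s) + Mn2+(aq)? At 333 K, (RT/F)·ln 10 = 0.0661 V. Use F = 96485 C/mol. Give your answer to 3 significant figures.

−163 kJ/mol

E°cell = −0.35 − (−1.17) = +0.82 V; the balanced reaction transfers n = 2 electrons.
The reaction quotient is [Mn2+(aq)] / [Tl+(aq)]^2 = 0.167; by Nernst, E = +0.82 − (0.0661/2)(−0.778) = +0.8457 V.
Then ΔG = −nFE = −2 × 96485 × +0.8457 J/mol = −163 kJ/mol.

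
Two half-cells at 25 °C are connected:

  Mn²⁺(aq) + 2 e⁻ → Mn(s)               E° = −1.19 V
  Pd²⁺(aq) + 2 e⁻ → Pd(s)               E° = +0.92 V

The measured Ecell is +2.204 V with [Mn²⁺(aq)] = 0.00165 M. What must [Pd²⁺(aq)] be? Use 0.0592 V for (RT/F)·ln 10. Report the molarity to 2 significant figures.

2.5 M

Pd²⁺/Pd is the cathode (higher E°); E°cell = +0.92 − (−1.19) = +2.11 V with n = 2.
From the Nernst equation, log Q = n(E° − E)/0.0592 = 2·(+2.11 − (+2.204))/0.0592 = −3.176.
For Pd²⁺(aq) + Mn(s) → Pd(s) + Mn²⁺(aq), the reaction quotient is Q = [Mn²⁺(aq)] / [Pd²⁺(aq)].
Substituting the known concentrations and solving, log [Pd²⁺(aq)] = 0.393 and [Pd²⁺(aq)] = 2.5 M.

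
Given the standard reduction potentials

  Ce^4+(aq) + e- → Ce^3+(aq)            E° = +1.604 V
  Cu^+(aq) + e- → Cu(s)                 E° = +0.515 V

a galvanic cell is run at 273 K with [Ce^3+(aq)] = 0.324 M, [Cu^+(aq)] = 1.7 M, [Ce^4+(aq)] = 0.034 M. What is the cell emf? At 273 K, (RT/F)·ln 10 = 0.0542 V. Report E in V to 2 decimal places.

+1.02 V

The Ce⁴⁺/Ce³⁺ couple has the more positive E°, so it is the cathode; Cu⁺/Cu is the anode.
E°cell = +1.604 − (+0.515) = +1.089 V, with n = 1 electron transferred.
The balanced reaction is Ce^4+(aq) + Cu(s) → Ce^3+(aq) + Cu^+(aq), so Q = ([Ce^3+(aq)]·[Cu^+(aq)]) / [Ce^4+(aq)] = 16.2 and log Q = 1.210.
Applying E = E° − (RT ln10/nF)·log Q gives +1.089 − (0.0542/1)(1.210) = +1.02 V.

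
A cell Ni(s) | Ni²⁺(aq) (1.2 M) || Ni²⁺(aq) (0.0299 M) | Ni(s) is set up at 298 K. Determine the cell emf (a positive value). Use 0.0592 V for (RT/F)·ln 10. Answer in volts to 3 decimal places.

For a concentration cell E°cell = 0, since both electrodes use the same couple.
The compartment with the higher Ni²⁺(aq) concentration (1.2 M) acts as the cathode; ions are reduced there and produced at the dilute (0.0299 M) anode.
With n = 2, Ecell = −(0.0592/2)·log([dilute]/[conc]) = −(0.0592/2)·log(0.0299/1.2) = +0.047 V.

0.047 V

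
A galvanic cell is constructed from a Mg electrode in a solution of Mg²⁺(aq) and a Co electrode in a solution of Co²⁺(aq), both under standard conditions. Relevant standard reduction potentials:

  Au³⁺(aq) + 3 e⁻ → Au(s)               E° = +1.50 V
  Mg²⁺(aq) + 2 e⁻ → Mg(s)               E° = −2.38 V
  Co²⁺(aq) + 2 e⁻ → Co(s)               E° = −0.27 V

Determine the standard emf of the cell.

+2.11 V

The Co²⁺/Co couple has the higher E°, so Co ion is reduced (cathode) and Mg is oxidized (anode).
E°cell = E°(cathode) − E°(anode) = −0.27 − (−2.38) = +2.11 V.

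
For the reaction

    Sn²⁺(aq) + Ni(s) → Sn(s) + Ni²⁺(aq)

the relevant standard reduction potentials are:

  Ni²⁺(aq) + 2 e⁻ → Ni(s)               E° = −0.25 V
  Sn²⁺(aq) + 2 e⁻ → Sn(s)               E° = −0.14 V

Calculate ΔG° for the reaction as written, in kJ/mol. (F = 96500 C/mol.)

In the reaction as written Sn²⁺(aq) is reduced, so the Sn²⁺/Sn couple is the cathode and Ni²⁺/Ni is the anode.
E°cell = −0.14 − (−0.25) = +0.11 V; balancing electrons gives n = 2.
ΔG° = −nFE°cell = −(2)(96500)(+0.11) J/mol = −21.2 kJ/mol.

−21.2 kJ/mol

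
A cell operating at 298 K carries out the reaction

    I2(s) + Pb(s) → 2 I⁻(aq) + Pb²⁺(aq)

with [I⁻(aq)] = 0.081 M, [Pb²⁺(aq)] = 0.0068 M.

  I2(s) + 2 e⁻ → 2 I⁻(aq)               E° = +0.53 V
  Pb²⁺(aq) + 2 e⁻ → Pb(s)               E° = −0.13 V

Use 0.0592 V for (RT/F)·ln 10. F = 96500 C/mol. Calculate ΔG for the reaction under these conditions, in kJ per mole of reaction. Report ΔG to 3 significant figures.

E°cell = +0.53 − (−0.13) = +0.66 V; the balanced reaction transfers n = 2 electrons.
The reaction quotient is [I⁻(aq)]^2·[Pb²⁺(aq)] = 4.46×10^−5; by Nernst, E = +0.66 − (0.0592/2)(−4.351) = +0.7888 V.
Then ΔG = −nFE = −2 × 96500 × +0.7888 J/mol = −152 kJ/mol.

−152 kJ/mol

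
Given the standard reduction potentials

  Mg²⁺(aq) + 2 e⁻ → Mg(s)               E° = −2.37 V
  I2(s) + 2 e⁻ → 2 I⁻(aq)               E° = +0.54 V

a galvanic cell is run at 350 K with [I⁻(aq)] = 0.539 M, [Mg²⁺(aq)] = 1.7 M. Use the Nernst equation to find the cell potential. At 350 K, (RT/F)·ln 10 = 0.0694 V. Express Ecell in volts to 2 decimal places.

Since E°(I₂/I⁻) > E°(Mg²⁺/Mg), I₂/I⁻ serves as the cathode.
E°cell = +0.54 − (−2.37) = +2.91 V, with n = 2 electrons transferred.
For the overall reaction I2(s) + Mg(s) → 2 I⁻(aq) + Mg²⁺(aq), Q = [I⁻(aq)]^2·[Mg²⁺(aq)] = 0.494, giving log Q = −0.306.
E = E° − (0.0694/n)·log Q = +2.91 − (0.0694/2)(−0.306) = +2.92 V.

+2.92 V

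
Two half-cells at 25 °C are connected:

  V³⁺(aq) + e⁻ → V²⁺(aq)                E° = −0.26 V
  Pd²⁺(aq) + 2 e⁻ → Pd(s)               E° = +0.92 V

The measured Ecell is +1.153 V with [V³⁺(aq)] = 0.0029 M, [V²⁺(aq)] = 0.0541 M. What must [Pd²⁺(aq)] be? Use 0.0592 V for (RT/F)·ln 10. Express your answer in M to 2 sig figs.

0.00035 M

The Pd²⁺/Pd couple has the larger reduction potential, so it is the cathode: E°cell = +0.92 − (−0.26) = +1.18 V and n = 2.
Rearranging E = E° − (0.0592/n)·log Q gives log Q = 2(+1.18 − (+1.153))/0.0592 = 0.912.
Balancing electrons gives Pd²⁺(aq) + 2 V²⁺(aq) → Pd(s) + 2 V³⁺(aq); thus Q = [V³⁺(aq)]^2 / ([Pd²⁺(aq)]·[V²⁺(aq)]^2).
Substituting the known concentrations and solving, log [Pd²⁺(aq)] = −3.454 and [Pd²⁺(aq)] = 0.00035 M.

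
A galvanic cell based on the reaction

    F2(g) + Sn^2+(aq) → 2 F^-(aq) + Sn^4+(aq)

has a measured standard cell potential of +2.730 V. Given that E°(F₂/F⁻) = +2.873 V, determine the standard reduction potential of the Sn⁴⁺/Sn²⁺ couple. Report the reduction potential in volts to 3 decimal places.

In the reaction as written the F₂/F⁻ couple is reduced (cathode) and Sn⁴⁺/Sn²⁺ is oxidized (anode), so E°cell = E°(F₂/F⁻) − E°(Sn⁴⁺/Sn²⁺).
E°(Sn⁴⁺/Sn²⁺) = E°(cathode) − E°cell = +2.873 − (+2.730) = +0.143 V.

+0.143 V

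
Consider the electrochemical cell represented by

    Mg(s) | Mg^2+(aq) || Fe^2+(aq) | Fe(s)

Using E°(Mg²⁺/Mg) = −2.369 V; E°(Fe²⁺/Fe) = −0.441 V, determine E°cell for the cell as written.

By convention the left-hand electrode in cell notation is the anode (oxidation) and the right-hand electrode is the cathode (reduction).
E°cell = E°(right) − E°(left) = −0.441 − (−2.369) = +1.928 V.

+1.928 V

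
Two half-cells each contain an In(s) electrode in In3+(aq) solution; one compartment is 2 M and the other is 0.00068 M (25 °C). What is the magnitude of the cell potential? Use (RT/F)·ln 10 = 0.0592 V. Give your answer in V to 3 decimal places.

For a concentration cell E°cell = 0, since both electrodes use the same couple.
The compartment with the higher In3+(aq) concentration (2 M) acts as the cathode; ions are reduced there and produced at the dilute (0.00068 M) anode.
With n = 3, Ecell = −(0.0592/3)·log([dilute]/[conc]) = −(0.0592/3)·log(0.00068/2) = +0.068 V.

0.068 V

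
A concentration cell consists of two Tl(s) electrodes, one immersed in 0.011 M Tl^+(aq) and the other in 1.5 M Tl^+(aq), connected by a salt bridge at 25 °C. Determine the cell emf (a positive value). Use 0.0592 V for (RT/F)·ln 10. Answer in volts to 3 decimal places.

For a concentration cell E°cell = 0, since both electrodes use the same couple.
The compartment with the higher Tl^+(aq) concentration (1.5 M) acts as the cathode; ions are reduced there and produced at the dilute (0.011 M) anode.
With n = 1, Ecell = −(0.0592/1)·log([dilute]/[conc]) = −(0.0592/1)·log(0.011/1.5) = +0.126 V.

0.126 V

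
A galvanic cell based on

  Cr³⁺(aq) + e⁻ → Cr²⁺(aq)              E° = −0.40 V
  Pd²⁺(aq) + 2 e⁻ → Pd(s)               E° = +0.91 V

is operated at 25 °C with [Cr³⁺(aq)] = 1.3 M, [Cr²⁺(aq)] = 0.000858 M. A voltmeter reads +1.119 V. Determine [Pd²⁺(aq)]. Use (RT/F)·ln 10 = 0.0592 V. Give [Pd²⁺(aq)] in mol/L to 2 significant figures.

0.81 M

The Pd²⁺/Pd couple has the larger reduction potential, so it is the cathode: E°cell = +0.91 − (−0.40) = +1.31 V and n = 2.
Rearranging E = E° − (0.0592/n)·log Q gives log Q = 2(+1.31 − (+1.119))/0.0592 = 6.453.
For Pd²⁺(aq) + 2 Cr²⁺(aq) → Pd(s) + 2 Cr³⁺(aq), the reaction quotient is Q = [Cr³⁺(aq)]^2 / ([Pd²⁺(aq)]·[Cr²⁺(aq)]^2).
Substituting the known concentrations and solving, log [Pd²⁺(aq)] = −0.092 and [Pd²⁺(aq)] = 0.81 M.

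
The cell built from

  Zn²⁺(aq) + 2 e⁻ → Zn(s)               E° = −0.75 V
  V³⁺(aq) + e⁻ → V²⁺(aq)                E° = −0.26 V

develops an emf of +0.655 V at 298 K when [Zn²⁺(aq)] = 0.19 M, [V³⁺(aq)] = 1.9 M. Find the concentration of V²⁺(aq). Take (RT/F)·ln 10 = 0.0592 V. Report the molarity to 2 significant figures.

0.0071 M

V³⁺/V²⁺ is the cathode (higher E°); E°cell = −0.26 − (−0.75) = +0.49 V with n = 2.
Rearranging E = E° − (0.0592/n)·log Q gives log Q = 2(+0.49 − (+0.655))/0.0592 = −5.574.
The balanced reaction is 2 V³⁺(aq) + Zn(s) → 2 V²⁺(aq) + Zn²⁺(aq), so Q = ([V²⁺(aq)]^2·[Zn²⁺(aq)]) / [V³⁺(aq)]^2.
Isolating [V²⁺(aq)] in Q = 10^{−5.574} yields log [V²⁺(aq)] = −2.148, i.e. 0.0071 M.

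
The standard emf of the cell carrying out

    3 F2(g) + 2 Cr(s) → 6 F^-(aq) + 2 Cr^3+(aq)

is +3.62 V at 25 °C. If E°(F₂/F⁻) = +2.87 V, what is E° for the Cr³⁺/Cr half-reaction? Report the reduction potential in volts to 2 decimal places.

−0.75 V

In the reaction as written the F₂/F⁻ couple is reduced (cathode) and Cr³⁺/Cr is oxidized (anode), so E°cell = E°(F₂/F⁻) − E°(Cr³⁺/Cr).
E°(Cr³⁺/Cr) = E°(cathode) − E°cell = +2.87 − (+3.62) = −0.75 V.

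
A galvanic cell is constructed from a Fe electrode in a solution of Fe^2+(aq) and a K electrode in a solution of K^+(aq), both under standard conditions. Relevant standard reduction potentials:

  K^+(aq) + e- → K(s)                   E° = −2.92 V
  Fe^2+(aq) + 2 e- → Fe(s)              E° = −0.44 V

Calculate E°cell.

+2.48 V

Of the two couples in this cell, the one with the more positive reduction potential is reduced at the cathode: here that is Fe²⁺/Fe (−0.44 V); K⁺/K (−2.92 V) is the anode.
E°cell = E°(cathode) − E°(anode) = −0.44 − (−2.92) = +2.48 V.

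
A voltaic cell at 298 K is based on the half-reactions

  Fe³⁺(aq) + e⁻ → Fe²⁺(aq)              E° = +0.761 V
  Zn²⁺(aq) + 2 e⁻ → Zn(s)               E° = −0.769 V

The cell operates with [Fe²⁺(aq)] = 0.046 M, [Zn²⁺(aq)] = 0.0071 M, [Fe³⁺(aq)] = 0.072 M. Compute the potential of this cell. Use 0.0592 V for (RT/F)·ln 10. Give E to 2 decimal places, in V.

+1.61 V

Fe³⁺/Fe²⁺ is reduced (cathode, E° = +0.761 V) and Zn²⁺/Zn is oxidized (anode).
E°cell = +0.761 − (−0.769) = +1.530 V, with n = 2 electrons transferred.
Balancing gives 2 Fe³⁺(aq) + Zn(s) → 2 Fe²⁺(aq) + Zn²⁺(aq); hence Q = ([Fe²⁺(aq)]^2·[Zn²⁺(aq)]) / [Fe³⁺(aq)]^2 = 0.0029 (log Q = −2.538).
Applying E = E° − (RT ln10/nF)·log Q gives +1.530 − (0.0592/2)(−2.538) = +1.61 V.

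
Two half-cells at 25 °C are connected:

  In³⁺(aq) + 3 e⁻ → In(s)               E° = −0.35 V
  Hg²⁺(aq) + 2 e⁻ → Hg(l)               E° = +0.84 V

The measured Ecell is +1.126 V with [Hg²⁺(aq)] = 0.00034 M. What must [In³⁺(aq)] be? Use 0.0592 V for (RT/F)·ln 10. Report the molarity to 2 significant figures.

0.011 M

The Hg²⁺/Hg couple has the larger reduction potential, so it is the cathode: E°cell = +0.84 − (−0.35) = +1.19 V and n = 6.
Since E = E° − (0.0592/n)·log Q, log Q = n(E° − E)/0.0592 = 6.486.
Balancing electrons gives 3 Hg²⁺(aq) + 2 In(s) → 3 Hg(l) + 2 In³⁺(aq); thus Q = [In³⁺(aq)]^2 / [Hg²⁺(aq)]^3.
Substituting the known concentrations and solving, log [In³⁺(aq)] = −1.960 and [In³⁺(aq)] = 0.011 M.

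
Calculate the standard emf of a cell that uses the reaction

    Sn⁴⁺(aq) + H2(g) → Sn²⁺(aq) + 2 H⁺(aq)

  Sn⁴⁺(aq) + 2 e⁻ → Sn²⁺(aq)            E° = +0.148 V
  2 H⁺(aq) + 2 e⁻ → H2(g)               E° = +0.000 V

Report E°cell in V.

+0.148 V

Sn⁴⁺(aq) gains electrons, so the Sn⁴⁺/Sn²⁺ couple is the cathode; the 2H⁺/H₂ couple is the anode.
E°cell = E°(cathode) − E°(anode) = +0.148 − (+0.000) = +0.148 V.
The positive value indicates the reaction is spontaneous as written.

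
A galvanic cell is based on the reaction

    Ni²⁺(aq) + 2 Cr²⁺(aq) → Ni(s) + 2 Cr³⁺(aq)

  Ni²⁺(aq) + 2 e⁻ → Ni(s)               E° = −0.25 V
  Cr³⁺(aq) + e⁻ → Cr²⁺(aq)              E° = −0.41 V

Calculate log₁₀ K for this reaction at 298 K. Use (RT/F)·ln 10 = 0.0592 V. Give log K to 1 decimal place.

log K = 5.4

The Ni²⁺/Ni couple is reduced (cathode); E°cell = −0.25 − (−0.41) = +0.16 V with n = 2.
At equilibrium E = 0, so log K = nE°cell / 0.0592 = (2)(+0.16) / 0.0592 = 5.4.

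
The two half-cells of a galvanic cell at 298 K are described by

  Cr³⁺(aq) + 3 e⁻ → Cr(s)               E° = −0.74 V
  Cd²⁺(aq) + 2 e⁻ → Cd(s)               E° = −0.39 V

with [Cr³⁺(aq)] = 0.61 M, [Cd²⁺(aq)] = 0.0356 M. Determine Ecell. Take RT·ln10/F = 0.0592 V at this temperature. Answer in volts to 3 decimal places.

+0.311 V

Cd²⁺/Cd is reduced (cathode, E° = −0.39 V) and Cr³⁺/Cr is oxidized (anode).
E°cell = E°cat − E°an = −0.39 − (−0.74) = +0.35 V; n = 6.
For the overall reaction 3 Cd²⁺(aq) + 2 Cr(s) → 3 Cd(s) + 2 Cr³⁺(aq), Q = [Cr³⁺(aq)]^2 / [Cd²⁺(aq)]^3 = 8.25×10^3, giving log Q = 3.916.
Applying E = E° − (RT ln10/nF)·log Q gives +0.35 − (0.0592/6)(3.916) = +0.311 V.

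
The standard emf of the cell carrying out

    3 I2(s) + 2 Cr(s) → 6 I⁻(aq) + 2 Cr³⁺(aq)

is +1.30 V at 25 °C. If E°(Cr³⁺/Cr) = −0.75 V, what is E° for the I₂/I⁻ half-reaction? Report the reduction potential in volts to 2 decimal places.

+0.55 V

In the reaction as written the I₂/I⁻ couple is reduced (cathode) and Cr³⁺/Cr is oxidized (anode), so E°cell = E°(I₂/I⁻) − E°(Cr³⁺/Cr).
E°(I₂/I⁻) = E°cell + E°(anode) = +1.30 + (−0.75) = +0.55 V.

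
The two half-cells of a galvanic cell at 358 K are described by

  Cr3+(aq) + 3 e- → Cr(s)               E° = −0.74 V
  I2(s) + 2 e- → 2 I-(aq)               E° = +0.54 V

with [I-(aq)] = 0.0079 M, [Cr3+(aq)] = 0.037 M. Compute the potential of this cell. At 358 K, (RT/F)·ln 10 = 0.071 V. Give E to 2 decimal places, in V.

I₂/I⁻ is reduced (cathode, E° = +0.54 V) and Cr³⁺/Cr is oxidized (anode).
The standard potential is +0.54 − (−0.74) = +1.28 V and the balanced reaction transfers n = 6 electrons.
For the overall reaction 3 I2(s) + 2 Cr(s) → 6 I-(aq) + 2 Cr3+(aq), Q = [I-(aq)]^6·[Cr3+(aq)]^2 = 3.33×10^−16, giving log Q = −15.478.
By the Nernst equation, E = +1.28 − (0.071/6)·(−15.478) = +1.46 V.

+1.46 V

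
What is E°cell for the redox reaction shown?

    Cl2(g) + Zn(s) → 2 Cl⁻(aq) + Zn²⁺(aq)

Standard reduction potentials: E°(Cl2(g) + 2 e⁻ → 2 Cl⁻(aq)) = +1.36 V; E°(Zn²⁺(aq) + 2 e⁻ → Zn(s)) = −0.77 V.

In the reaction as written, Cl2(g) is reduced (cathode) and Zn²⁺(aq) is produced by oxidation at the anode.
E°cell = E°(cathode) − E°(anode) = +1.36 − (−0.77) = +2.13 V.

+2.13 V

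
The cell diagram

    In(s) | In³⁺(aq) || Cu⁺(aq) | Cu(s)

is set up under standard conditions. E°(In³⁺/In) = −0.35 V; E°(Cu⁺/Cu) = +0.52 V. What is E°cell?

+0.87 V

By convention the left-hand electrode in cell notation is the anode (oxidation) and the right-hand electrode is the cathode (reduction).
E°cell = E°(right) − E°(left) = +0.52 − (−0.35) = +0.87 V.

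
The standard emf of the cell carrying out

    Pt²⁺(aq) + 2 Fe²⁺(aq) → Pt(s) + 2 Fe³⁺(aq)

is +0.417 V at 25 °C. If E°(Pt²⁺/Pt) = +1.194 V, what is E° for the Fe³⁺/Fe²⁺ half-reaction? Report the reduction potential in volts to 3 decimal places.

In the reaction as written the Pt²⁺/Pt couple is reduced (cathode) and Fe³⁺/Fe²⁺ is oxidized (anode), so E°cell = E°(Pt²⁺/Pt) − E°(Fe³⁺/Fe²⁺).
E°(Fe³⁺/Fe²⁺) = E°(cathode) − E°cell = +1.194 − (+0.417) = +0.777 V.

+0.777 V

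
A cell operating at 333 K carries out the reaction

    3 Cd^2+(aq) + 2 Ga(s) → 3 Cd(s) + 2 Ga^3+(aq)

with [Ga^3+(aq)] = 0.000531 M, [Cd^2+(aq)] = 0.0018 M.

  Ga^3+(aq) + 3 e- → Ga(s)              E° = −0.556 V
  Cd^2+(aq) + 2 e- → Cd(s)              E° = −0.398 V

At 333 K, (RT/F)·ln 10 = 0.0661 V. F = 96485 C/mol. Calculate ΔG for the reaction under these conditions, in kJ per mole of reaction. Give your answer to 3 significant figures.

E°cell = −0.398 − (−0.556) = +0.158 V; the balanced reaction transfers n = 6 electrons.
The reaction quotient is [Ga^3+(aq)]^2 / [Cd^2+(aq)]^3 = 48.3; by Nernst, E = +0.158 − (0.0661/6)(1.684) = +0.1394 V.
Finally ΔG = −nFE = −(6)(96485 C/mol)(+0.1394 V) = −80.7 kJ/mol.

−80.7 kJ/mol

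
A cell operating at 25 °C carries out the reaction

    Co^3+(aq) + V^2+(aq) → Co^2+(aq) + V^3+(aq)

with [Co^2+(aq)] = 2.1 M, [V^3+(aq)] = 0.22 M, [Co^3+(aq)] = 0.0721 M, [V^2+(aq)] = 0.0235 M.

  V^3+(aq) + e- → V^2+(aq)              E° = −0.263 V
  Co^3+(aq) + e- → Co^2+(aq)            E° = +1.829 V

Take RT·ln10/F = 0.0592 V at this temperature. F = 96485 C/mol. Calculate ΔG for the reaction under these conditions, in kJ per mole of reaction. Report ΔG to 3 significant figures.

−188 kJ/mol

E°cell = +1.829 − (−0.263) = +2.092 V; the balanced reaction transfers n = 1 electron.
The reaction quotient is ([Co^2+(aq)]·[V^3+(aq)]) / ([Co^3+(aq)]·[V^2+(aq)]) = 273; by Nernst, E = +2.092 − (0.0592/1)(2.436) = +1.9478 V.
Finally ΔG = −nFE = −(1)(96485 C/mol)(+1.9478 V) = −188 kJ/mol.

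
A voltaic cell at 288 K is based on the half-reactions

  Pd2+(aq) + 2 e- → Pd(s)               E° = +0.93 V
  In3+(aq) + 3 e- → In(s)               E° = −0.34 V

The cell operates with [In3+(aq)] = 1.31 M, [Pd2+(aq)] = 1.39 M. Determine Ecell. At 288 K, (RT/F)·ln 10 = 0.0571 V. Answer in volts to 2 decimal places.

+1.27 V

Since E°(Pd²⁺/Pd) > E°(In³⁺/In), Pd²⁺/Pd serves as the cathode.
The standard potential is +0.93 − (−0.34) = +1.27 V and the balanced reaction transfers n = 6 electrons.
For the overall reaction 3 Pd2+(aq) + 2 In(s) → 3 Pd(s) + 2 In3+(aq), Q = [In3+(aq)]^2 / [Pd2+(aq)]^3 = 0.639, giving log Q = −0.195.
E = E° − (0.0571/n)·log Q = +1.27 − (0.0571/6)(−0.195) = +1.27 V.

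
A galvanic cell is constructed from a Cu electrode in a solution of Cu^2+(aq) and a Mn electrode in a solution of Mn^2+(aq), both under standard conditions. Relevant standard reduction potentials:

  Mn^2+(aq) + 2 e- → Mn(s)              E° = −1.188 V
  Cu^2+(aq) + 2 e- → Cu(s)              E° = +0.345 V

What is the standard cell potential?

The Cu²⁺/Cu couple has the higher E°, so Cu ion is reduced (cathode) and Mn is oxidized (anode).
E°cell = E°(cathode) − E°(anode) = +0.345 − (−1.188) = +1.533 V.

+1.533 V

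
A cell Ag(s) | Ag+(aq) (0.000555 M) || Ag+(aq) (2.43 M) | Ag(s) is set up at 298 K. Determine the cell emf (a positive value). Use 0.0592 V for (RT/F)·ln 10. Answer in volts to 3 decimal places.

For a concentration cell E°cell = 0, since both electrodes use the same couple.
The compartment with the higher Ag+(aq) concentration (2.43 M) acts as the cathode; ions are reduced there and produced at the dilute (0.000555 M) anode.
With n = 1, Ecell = −(0.0592/1)·log([dilute]/[conc]) = −(0.0592/1)·log(0.000555/2.43) = +0.216 V.

0.216 V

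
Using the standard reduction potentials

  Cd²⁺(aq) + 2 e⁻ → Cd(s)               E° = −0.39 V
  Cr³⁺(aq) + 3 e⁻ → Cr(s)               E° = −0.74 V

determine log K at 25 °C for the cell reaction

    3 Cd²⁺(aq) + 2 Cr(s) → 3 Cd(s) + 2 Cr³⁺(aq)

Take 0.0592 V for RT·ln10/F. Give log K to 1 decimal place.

log K = 35.5

The Cd²⁺/Cd couple is reduced (cathode); E°cell = −0.39 − (−0.74) = +0.35 V with n = 6.
At equilibrium E = 0, so log K = nE°cell / 0.0592 = (6)(+0.35) / 0.0592 = 35.5.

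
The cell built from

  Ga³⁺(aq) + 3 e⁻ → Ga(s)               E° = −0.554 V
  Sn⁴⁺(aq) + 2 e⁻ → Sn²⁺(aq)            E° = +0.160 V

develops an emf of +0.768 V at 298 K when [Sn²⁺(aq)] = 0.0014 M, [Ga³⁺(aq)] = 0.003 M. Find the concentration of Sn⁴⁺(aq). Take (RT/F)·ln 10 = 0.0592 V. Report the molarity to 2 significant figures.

Sn⁴⁺/Sn²⁺ is the cathode (higher E°); E°cell = +0.160 − (−0.554) = +0.714 V with n = 6.
Since E = E° − (0.0592/n)·log Q, log Q = n(E° − E)/0.0592 = −5.473.
For 3 Sn⁴⁺(aq) + 2 Ga(s) → 3 Sn²⁺(aq) + 2 Ga³⁺(aq), the reaction quotient is Q = ([Sn²⁺(aq)]^3·[Ga³⁺(aq)]^2) / [Sn⁴⁺(aq)]^3.
Substituting the known concentrations and solving, log [Sn⁴⁺(aq)] = −2.711 and [Sn⁴⁺(aq)] = 0.0019 M.

0.0019 M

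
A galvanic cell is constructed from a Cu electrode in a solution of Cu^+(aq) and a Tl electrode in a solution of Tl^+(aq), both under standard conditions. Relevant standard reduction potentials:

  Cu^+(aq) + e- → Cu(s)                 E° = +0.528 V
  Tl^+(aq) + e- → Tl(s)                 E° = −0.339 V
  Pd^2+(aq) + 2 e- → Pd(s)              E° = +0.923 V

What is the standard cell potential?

Of the two couples in this cell, the one with the more positive reduction potential is reduced at the cathode: here that is Cu⁺/Cu (+0.528 V); Tl⁺/Tl (−0.339 V) is the anode.
E°cell = E°(cathode) − E°(anode) = +0.528 − (−0.339) = +0.867 V.

+0.867 V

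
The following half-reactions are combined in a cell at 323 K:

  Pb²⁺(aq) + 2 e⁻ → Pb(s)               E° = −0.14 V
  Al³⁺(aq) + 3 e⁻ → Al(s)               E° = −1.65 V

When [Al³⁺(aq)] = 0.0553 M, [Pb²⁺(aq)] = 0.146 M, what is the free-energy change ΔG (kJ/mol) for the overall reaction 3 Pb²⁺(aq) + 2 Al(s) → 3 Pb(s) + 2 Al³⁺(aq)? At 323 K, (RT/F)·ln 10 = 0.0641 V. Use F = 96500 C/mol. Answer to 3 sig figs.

−874 kJ/mol

E°cell = −0.14 − (−1.65) = +1.51 V; the balanced reaction transfers n = 6 electrons.
Here Q = [Al³⁺(aq)]^2 / [Pb²⁺(aq)]^3 = 0.983 (log Q = −0.008), giving E = +1.51 − (0.0641/6)·(−0.008) = +1.5101 V.
ΔG = −nFE = −(6)(96500)(+1.5101) J/mol = −874 kJ/mol.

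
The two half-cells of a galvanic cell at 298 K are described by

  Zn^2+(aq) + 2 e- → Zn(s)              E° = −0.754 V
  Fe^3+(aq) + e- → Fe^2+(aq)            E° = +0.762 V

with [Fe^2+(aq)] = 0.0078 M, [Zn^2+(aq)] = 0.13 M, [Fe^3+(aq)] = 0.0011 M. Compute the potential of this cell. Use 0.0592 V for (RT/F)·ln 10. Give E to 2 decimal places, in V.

+1.49 V

Fe³⁺/Fe²⁺ is reduced (cathode, E° = +0.762 V) and Zn²⁺/Zn is oxidized (anode).
E°cell = +0.762 − (−0.754) = +1.516 V, with n = 2 electrons transferred.
For the overall reaction 2 Fe^3+(aq) + Zn(s) → 2 Fe^2+(aq) + Zn^2+(aq), Q = ([Fe^2+(aq)]^2·[Zn^2+(aq)]) / [Fe^3+(aq)]^2 = 6.54, giving log Q = 0.815.
E = E° − (0.0592/n)·log Q = +1.516 − (0.0592/2)(0.815) = +1.49 V.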